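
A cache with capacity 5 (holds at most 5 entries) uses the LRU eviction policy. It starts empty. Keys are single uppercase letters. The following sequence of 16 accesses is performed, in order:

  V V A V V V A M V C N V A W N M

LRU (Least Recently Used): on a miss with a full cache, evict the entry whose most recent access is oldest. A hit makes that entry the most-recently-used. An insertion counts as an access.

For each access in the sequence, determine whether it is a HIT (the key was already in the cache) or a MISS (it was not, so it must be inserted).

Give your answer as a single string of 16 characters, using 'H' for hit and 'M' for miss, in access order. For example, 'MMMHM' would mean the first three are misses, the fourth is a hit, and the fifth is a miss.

LRU simulation (capacity=5):
  1. access V: MISS. Cache (LRU->MRU): [V]
  2. access V: HIT. Cache (LRU->MRU): [V]
  3. access A: MISS. Cache (LRU->MRU): [V A]
  4. access V: HIT. Cache (LRU->MRU): [A V]
  5. access V: HIT. Cache (LRU->MRU): [A V]
  6. access V: HIT. Cache (LRU->MRU): [A V]
  7. access A: HIT. Cache (LRU->MRU): [V A]
  8. access M: MISS. Cache (LRU->MRU): [V A M]
  9. access V: HIT. Cache (LRU->MRU): [A M V]
  10. access C: MISS. Cache (LRU->MRU): [A M V C]
  11. access N: MISS. Cache (LRU->MRU): [A M V C N]
  12. access V: HIT. Cache (LRU->MRU): [A M C N V]
  13. access A: HIT. Cache (LRU->MRU): [M C N V A]
  14. access W: MISS, evict M. Cache (LRU->MRU): [C N V A W]
  15. access N: HIT. Cache (LRU->MRU): [C V A W N]
  16. access M: MISS, evict C. Cache (LRU->MRU): [V A W N M]
Total: 9 hits, 7 misses, 2 evictions

Answer: MHMHHHHMHMMHHMHM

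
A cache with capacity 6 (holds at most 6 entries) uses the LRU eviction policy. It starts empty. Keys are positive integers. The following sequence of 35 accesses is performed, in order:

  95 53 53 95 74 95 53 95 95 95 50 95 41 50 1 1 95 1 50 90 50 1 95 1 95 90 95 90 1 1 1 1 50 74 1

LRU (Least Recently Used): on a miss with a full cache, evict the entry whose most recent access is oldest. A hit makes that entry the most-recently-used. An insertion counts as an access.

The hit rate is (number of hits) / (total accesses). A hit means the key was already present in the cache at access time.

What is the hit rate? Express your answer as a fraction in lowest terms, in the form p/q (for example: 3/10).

LRU simulation (capacity=6):
  1. access 95: MISS. Cache (LRU->MRU): [95]
  2. access 53: MISS. Cache (LRU->MRU): [95 53]
  3. access 53: HIT. Cache (LRU->MRU): [95 53]
  4. access 95: HIT. Cache (LRU->MRU): [53 95]
  5. access 74: MISS. Cache (LRU->MRU): [53 95 74]
  6. access 95: HIT. Cache (LRU->MRU): [53 74 95]
  7. access 53: HIT. Cache (LRU->MRU): [74 95 53]
  8. access 95: HIT. Cache (LRU->MRU): [74 53 95]
  9. access 95: HIT. Cache (LRU->MRU): [74 53 95]
  10. access 95: HIT. Cache (LRU->MRU): [74 53 95]
  11. access 50: MISS. Cache (LRU->MRU): [74 53 95 50]
  12. access 95: HIT. Cache (LRU->MRU): [74 53 50 95]
  13. access 41: MISS. Cache (LRU->MRU): [74 53 50 95 41]
  14. access 50: HIT. Cache (LRU->MRU): [74 53 95 41 50]
  15. access 1: MISS. Cache (LRU->MRU): [74 53 95 41 50 1]
  16. access 1: HIT. Cache (LRU->MRU): [74 53 95 41 50 1]
  17. access 95: HIT. Cache (LRU->MRU): [74 53 41 50 1 95]
  18. access 1: HIT. Cache (LRU->MRU): [74 53 41 50 95 1]
  19. access 50: HIT. Cache (LRU->MRU): [74 53 41 95 1 50]
  20. access 90: MISS, evict 74. Cache (LRU->MRU): [53 41 95 1 50 90]
  21. access 50: HIT. Cache (LRU->MRU): [53 41 95 1 90 50]
  22. access 1: HIT. Cache (LRU->MRU): [53 41 95 90 50 1]
  23. access 95: HIT. Cache (LRU->MRU): [53 41 90 50 1 95]
  24. access 1: HIT. Cache (LRU->MRU): [53 41 90 50 95 1]
  25. access 95: HIT. Cache (LRU->MRU): [53 41 90 50 1 95]
  26. access 90: HIT. Cache (LRU->MRU): [53 41 50 1 95 90]
  27. access 95: HIT. Cache (LRU->MRU): [53 41 50 1 90 95]
  28. access 90: HIT. Cache (LRU->MRU): [53 41 50 1 95 90]
  29. access 1: HIT. Cache (LRU->MRU): [53 41 50 95 90 1]
  30. access 1: HIT. Cache (LRU->MRU): [53 41 50 95 90 1]
  31. access 1: HIT. Cache (LRU->MRU): [53 41 50 95 90 1]
  32. access 1: HIT. Cache (LRU->MRU): [53 41 50 95 90 1]
  33. access 50: HIT. Cache (LRU->MRU): [53 41 95 90 1 50]
  34. access 74: MISS, evict 53. Cache (LRU->MRU): [41 95 90 1 50 74]
  35. access 1: HIT. Cache (LRU->MRU): [41 95 90 50 74 1]
Total: 27 hits, 8 misses, 2 evictions

Hit rate = 27/35

Answer: 27/35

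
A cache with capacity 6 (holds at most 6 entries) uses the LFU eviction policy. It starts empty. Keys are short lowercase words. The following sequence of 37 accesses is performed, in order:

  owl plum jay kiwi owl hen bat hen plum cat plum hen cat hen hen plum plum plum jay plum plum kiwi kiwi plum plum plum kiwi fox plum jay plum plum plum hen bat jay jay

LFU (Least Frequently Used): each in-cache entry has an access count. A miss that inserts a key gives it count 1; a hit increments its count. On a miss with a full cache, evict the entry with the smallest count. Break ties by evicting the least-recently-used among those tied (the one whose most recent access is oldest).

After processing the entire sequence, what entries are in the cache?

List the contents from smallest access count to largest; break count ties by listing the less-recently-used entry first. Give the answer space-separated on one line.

Answer: owl cat jay kiwi hen plum

Derivation:
LFU simulation (capacity=6):
  1. access owl: MISS. Cache: [owl(c=1)]
  2. access plum: MISS. Cache: [owl(c=1) plum(c=1)]
  3. access jay: MISS. Cache: [owl(c=1) plum(c=1) jay(c=1)]
  4. access kiwi: MISS. Cache: [owl(c=1) plum(c=1) jay(c=1) kiwi(c=1)]
  5. access owl: HIT, count now 2. Cache: [plum(c=1) jay(c=1) kiwi(c=1) owl(c=2)]
  6. access hen: MISS. Cache: [plum(c=1) jay(c=1) kiwi(c=1) hen(c=1) owl(c=2)]
  7. access bat: MISS. Cache: [plum(c=1) jay(c=1) kiwi(c=1) hen(c=1) bat(c=1) owl(c=2)]
  8. access hen: HIT, count now 2. Cache: [plum(c=1) jay(c=1) kiwi(c=1) bat(c=1) owl(c=2) hen(c=2)]
  9. access plum: HIT, count now 2. Cache: [jay(c=1) kiwi(c=1) bat(c=1) owl(c=2) hen(c=2) plum(c=2)]
  10. access cat: MISS, evict jay(c=1). Cache: [kiwi(c=1) bat(c=1) cat(c=1) owl(c=2) hen(c=2) plum(c=2)]
  11. access plum: HIT, count now 3. Cache: [kiwi(c=1) bat(c=1) cat(c=1) owl(c=2) hen(c=2) plum(c=3)]
  12. access hen: HIT, count now 3. Cache: [kiwi(c=1) bat(c=1) cat(c=1) owl(c=2) plum(c=3) hen(c=3)]
  13. access cat: HIT, count now 2. Cache: [kiwi(c=1) bat(c=1) owl(c=2) cat(c=2) plum(c=3) hen(c=3)]
  14. access hen: HIT, count now 4. Cache: [kiwi(c=1) bat(c=1) owl(c=2) cat(c=2) plum(c=3) hen(c=4)]
  15. access hen: HIT, count now 5. Cache: [kiwi(c=1) bat(c=1) owl(c=2) cat(c=2) plum(c=3) hen(c=5)]
  16. access plum: HIT, count now 4. Cache: [kiwi(c=1) bat(c=1) owl(c=2) cat(c=2) plum(c=4) hen(c=5)]
  17. access plum: HIT, count now 5. Cache: [kiwi(c=1) bat(c=1) owl(c=2) cat(c=2) hen(c=5) plum(c=5)]
  18. access plum: HIT, count now 6. Cache: [kiwi(c=1) bat(c=1) owl(c=2) cat(c=2) hen(c=5) plum(c=6)]
  19. access jay: MISS, evict kiwi(c=1). Cache: [bat(c=1) jay(c=1) owl(c=2) cat(c=2) hen(c=5) plum(c=6)]
  20. access plum: HIT, count now 7. Cache: [bat(c=1) jay(c=1) owl(c=2) cat(c=2) hen(c=5) plum(c=7)]
  21. access plum: HIT, count now 8. Cache: [bat(c=1) jay(c=1) owl(c=2) cat(c=2) hen(c=5) plum(c=8)]
  22. access kiwi: MISS, evict bat(c=1). Cache: [jay(c=1) kiwi(c=1) owl(c=2) cat(c=2) hen(c=5) plum(c=8)]
  23. access kiwi: HIT, count now 2. Cache: [jay(c=1) owl(c=2) cat(c=2) kiwi(c=2) hen(c=5) plum(c=8)]
  24. access plum: HIT, count now 9. Cache: [jay(c=1) owl(c=2) cat(c=2) kiwi(c=2) hen(c=5) plum(c=9)]
  25. access plum: HIT, count now 10. Cache: [jay(c=1) owl(c=2) cat(c=2) kiwi(c=2) hen(c=5) plum(c=10)]
  26. access plum: HIT, count now 11. Cache: [jay(c=1) owl(c=2) cat(c=2) kiwi(c=2) hen(c=5) plum(c=11)]
  27. access kiwi: HIT, count now 3. Cache: [jay(c=1) owl(c=2) cat(c=2) kiwi(c=3) hen(c=5) plum(c=11)]
  28. access fox: MISS, evict jay(c=1). Cache: [fox(c=1) owl(c=2) cat(c=2) kiwi(c=3) hen(c=5) plum(c=11)]
  29. access plum: HIT, count now 12. Cache: [fox(c=1) owl(c=2) cat(c=2) kiwi(c=3) hen(c=5) plum(c=12)]
  30. access jay: MISS, evict fox(c=1). Cache: [jay(c=1) owl(c=2) cat(c=2) kiwi(c=3) hen(c=5) plum(c=12)]
  31. access plum: HIT, count now 13. Cache: [jay(c=1) owl(c=2) cat(c=2) kiwi(c=3) hen(c=5) plum(c=13)]
  32. access plum: HIT, count now 14. Cache: [jay(c=1) owl(c=2) cat(c=2) kiwi(c=3) hen(c=5) plum(c=14)]
  33. access plum: HIT, count now 15. Cache: [jay(c=1) owl(c=2) cat(c=2) kiwi(c=3) hen(c=5) plum(c=15)]
  34. access hen: HIT, count now 6. Cache: [jay(c=1) owl(c=2) cat(c=2) kiwi(c=3) hen(c=6) plum(c=15)]
  35. access bat: MISS, evict jay(c=1). Cache: [bat(c=1) owl(c=2) cat(c=2) kiwi(c=3) hen(c=6) plum(c=15)]
  36. access jay: MISS, evict bat(c=1). Cache: [jay(c=1) owl(c=2) cat(c=2) kiwi(c=3) hen(c=6) plum(c=15)]
  37. access jay: HIT, count now 2. Cache: [owl(c=2) cat(c=2) jay(c=2) kiwi(c=3) hen(c=6) plum(c=15)]
Total: 24 hits, 13 misses, 7 evictions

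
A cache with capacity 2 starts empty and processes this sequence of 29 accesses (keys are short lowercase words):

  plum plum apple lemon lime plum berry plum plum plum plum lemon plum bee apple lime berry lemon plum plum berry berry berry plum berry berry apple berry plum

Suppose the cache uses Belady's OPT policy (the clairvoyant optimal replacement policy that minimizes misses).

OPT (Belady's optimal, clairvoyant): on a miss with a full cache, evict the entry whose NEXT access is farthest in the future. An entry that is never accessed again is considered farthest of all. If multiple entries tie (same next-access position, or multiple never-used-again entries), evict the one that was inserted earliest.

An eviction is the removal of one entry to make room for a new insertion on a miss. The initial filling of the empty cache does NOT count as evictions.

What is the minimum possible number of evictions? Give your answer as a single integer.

Answer: 11

Derivation:
OPT (Belady) simulation (capacity=2):
  1. access plum: MISS. Cache: [plum]
  2. access plum: HIT. Next use of plum: step 6. Cache: [plum]
  3. access apple: MISS. Cache: [plum apple]
  4. access lemon: MISS, evict apple (next use: step 15). Cache: [plum lemon]
  5. access lime: MISS, evict lemon (next use: step 12). Cache: [plum lime]
  6. access plum: HIT. Next use of plum: step 8. Cache: [plum lime]
  7. access berry: MISS, evict lime (next use: step 16). Cache: [plum berry]
  8. access plum: HIT. Next use of plum: step 9. Cache: [plum berry]
  9. access plum: HIT. Next use of plum: step 10. Cache: [plum berry]
  10. access plum: HIT. Next use of plum: step 11. Cache: [plum berry]
  11. access plum: HIT. Next use of plum: step 13. Cache: [plum berry]
  12. access lemon: MISS, evict berry (next use: step 17). Cache: [plum lemon]
  13. access plum: HIT. Next use of plum: step 19. Cache: [plum lemon]
  14. access bee: MISS, evict plum (next use: step 19). Cache: [lemon bee]
  15. access apple: MISS, evict bee (next use: never). Cache: [lemon apple]
  16. access lime: MISS, evict apple (next use: step 27). Cache: [lemon lime]
  17. access berry: MISS, evict lime (next use: never). Cache: [lemon berry]
  18. access lemon: HIT. Next use of lemon: never. Cache: [lemon berry]
  19. access plum: MISS, evict lemon (next use: never). Cache: [berry plum]
  20. access plum: HIT. Next use of plum: step 24. Cache: [berry plum]
  21. access berry: HIT. Next use of berry: step 22. Cache: [berry plum]
  22. access berry: HIT. Next use of berry: step 23. Cache: [berry plum]
  23. access berry: HIT. Next use of berry: step 25. Cache: [berry plum]
  24. access plum: HIT. Next use of plum: step 29. Cache: [berry plum]
  25. access berry: HIT. Next use of berry: step 26. Cache: [berry plum]
  26. access berry: HIT. Next use of berry: step 28. Cache: [berry plum]
  27. access apple: MISS, evict plum (next use: step 29). Cache: [berry apple]
  28. access berry: HIT. Next use of berry: never. Cache: [berry apple]
  29. access plum: MISS, evict berry (next use: never). Cache: [apple plum]
Total: 16 hits, 13 misses, 11 evictions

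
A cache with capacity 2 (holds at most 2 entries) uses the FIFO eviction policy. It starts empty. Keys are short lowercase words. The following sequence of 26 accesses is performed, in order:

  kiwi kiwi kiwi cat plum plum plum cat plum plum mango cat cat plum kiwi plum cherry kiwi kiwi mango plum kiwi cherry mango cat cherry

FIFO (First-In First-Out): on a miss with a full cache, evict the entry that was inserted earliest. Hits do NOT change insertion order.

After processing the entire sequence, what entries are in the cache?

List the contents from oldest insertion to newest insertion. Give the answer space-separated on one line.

Answer: cat cherry

Derivation:
FIFO simulation (capacity=2):
  1. access kiwi: MISS. Cache (old->new): [kiwi]
  2. access kiwi: HIT. Cache (old->new): [kiwi]
  3. access kiwi: HIT. Cache (old->new): [kiwi]
  4. access cat: MISS. Cache (old->new): [kiwi cat]
  5. access plum: MISS, evict kiwi. Cache (old->new): [cat plum]
  6. access plum: HIT. Cache (old->new): [cat plum]
  7. access plum: HIT. Cache (old->new): [cat plum]
  8. access cat: HIT. Cache (old->new): [cat plum]
  9. access plum: HIT. Cache (old->new): [cat plum]
  10. access plum: HIT. Cache (old->new): [cat plum]
  11. access mango: MISS, evict cat. Cache (old->new): [plum mango]
  12. access cat: MISS, evict plum. Cache (old->new): [mango cat]
  13. access cat: HIT. Cache (old->new): [mango cat]
  14. access plum: MISS, evict mango. Cache (old->new): [cat plum]
  15. access kiwi: MISS, evict cat. Cache (old->new): [plum kiwi]
  16. access plum: HIT. Cache (old->new): [plum kiwi]
  17. access cherry: MISS, evict plum. Cache (old->new): [kiwi cherry]
  18. access kiwi: HIT. Cache (old->new): [kiwi cherry]
  19. access kiwi: HIT. Cache (old->new): [kiwi cherry]
  20. access mango: MISS, evict kiwi. Cache (old->new): [cherry mango]
  21. access plum: MISS, evict cherry. Cache (old->new): [mango plum]
  22. access kiwi: MISS, evict mango. Cache (old->new): [plum kiwi]
  23. access cherry: MISS, evict plum. Cache (old->new): [kiwi cherry]
  24. access mango: MISS, evict kiwi. Cache (old->new): [cherry mango]
  25. access cat: MISS, evict cherry. Cache (old->new): [mango cat]
  26. access cherry: MISS, evict mango. Cache (old->new): [cat cherry]
Total: 11 hits, 15 misses, 13 evictions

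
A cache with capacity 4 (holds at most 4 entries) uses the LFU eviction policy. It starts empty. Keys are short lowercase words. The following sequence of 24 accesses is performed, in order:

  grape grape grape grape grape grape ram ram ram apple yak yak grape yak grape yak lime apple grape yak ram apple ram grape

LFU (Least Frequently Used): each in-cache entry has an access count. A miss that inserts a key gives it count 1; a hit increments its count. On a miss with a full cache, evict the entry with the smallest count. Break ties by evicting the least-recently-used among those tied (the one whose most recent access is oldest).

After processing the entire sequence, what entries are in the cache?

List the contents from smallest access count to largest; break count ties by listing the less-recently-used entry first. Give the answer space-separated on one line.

LFU simulation (capacity=4):
  1. access grape: MISS. Cache: [grape(c=1)]
  2. access grape: HIT, count now 2. Cache: [grape(c=2)]
  3. access grape: HIT, count now 3. Cache: [grape(c=3)]
  4. access grape: HIT, count now 4. Cache: [grape(c=4)]
  5. access grape: HIT, count now 5. Cache: [grape(c=5)]
  6. access grape: HIT, count now 6. Cache: [grape(c=6)]
  7. access ram: MISS. Cache: [ram(c=1) grape(c=6)]
  8. access ram: HIT, count now 2. Cache: [ram(c=2) grape(c=6)]
  9. access ram: HIT, count now 3. Cache: [ram(c=3) grape(c=6)]
  10. access apple: MISS. Cache: [apple(c=1) ram(c=3) grape(c=6)]
  11. access yak: MISS. Cache: [apple(c=1) yak(c=1) ram(c=3) grape(c=6)]
  12. access yak: HIT, count now 2. Cache: [apple(c=1) yak(c=2) ram(c=3) grape(c=6)]
  13. access grape: HIT, count now 7. Cache: [apple(c=1) yak(c=2) ram(c=3) grape(c=7)]
  14. access yak: HIT, count now 3. Cache: [apple(c=1) ram(c=3) yak(c=3) grape(c=7)]
  15. access grape: HIT, count now 8. Cache: [apple(c=1) ram(c=3) yak(c=3) grape(c=8)]
  16. access yak: HIT, count now 4. Cache: [apple(c=1) ram(c=3) yak(c=4) grape(c=8)]
  17. access lime: MISS, evict apple(c=1). Cache: [lime(c=1) ram(c=3) yak(c=4) grape(c=8)]
  18. access apple: MISS, evict lime(c=1). Cache: [apple(c=1) ram(c=3) yak(c=4) grape(c=8)]
  19. access grape: HIT, count now 9. Cache: [apple(c=1) ram(c=3) yak(c=4) grape(c=9)]
  20. access yak: HIT, count now 5. Cache: [apple(c=1) ram(c=3) yak(c=5) grape(c=9)]
  21. access ram: HIT, count now 4. Cache: [apple(c=1) ram(c=4) yak(c=5) grape(c=9)]
  22. access apple: HIT, count now 2. Cache: [apple(c=2) ram(c=4) yak(c=5) grape(c=9)]
  23. access ram: HIT, count now 5. Cache: [apple(c=2) yak(c=5) ram(c=5) grape(c=9)]
  24. access grape: HIT, count now 10. Cache: [apple(c=2) yak(c=5) ram(c=5) grape(c=10)]
Total: 18 hits, 6 misses, 2 evictions

Answer: apple yak ram grape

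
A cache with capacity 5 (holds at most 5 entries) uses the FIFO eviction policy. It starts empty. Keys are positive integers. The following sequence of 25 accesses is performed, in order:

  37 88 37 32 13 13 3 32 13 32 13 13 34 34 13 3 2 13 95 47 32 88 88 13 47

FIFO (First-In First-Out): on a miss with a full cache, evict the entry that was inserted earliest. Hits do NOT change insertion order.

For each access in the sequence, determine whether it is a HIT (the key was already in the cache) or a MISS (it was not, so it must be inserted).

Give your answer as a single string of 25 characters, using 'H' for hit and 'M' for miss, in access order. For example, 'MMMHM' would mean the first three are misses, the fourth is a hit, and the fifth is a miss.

Answer: MMHMMHMHHHHHMHHHMHMMMMHMH

Derivation:
FIFO simulation (capacity=5):
  1. access 37: MISS. Cache (old->new): [37]
  2. access 88: MISS. Cache (old->new): [37 88]
  3. access 37: HIT. Cache (old->new): [37 88]
  4. access 32: MISS. Cache (old->new): [37 88 32]
  5. access 13: MISS. Cache (old->new): [37 88 32 13]
  6. access 13: HIT. Cache (old->new): [37 88 32 13]
  7. access 3: MISS. Cache (old->new): [37 88 32 13 3]
  8. access 32: HIT. Cache (old->new): [37 88 32 13 3]
  9. access 13: HIT. Cache (old->new): [37 88 32 13 3]
  10. access 32: HIT. Cache (old->new): [37 88 32 13 3]
  11. access 13: HIT. Cache (old->new): [37 88 32 13 3]
  12. access 13: HIT. Cache (old->new): [37 88 32 13 3]
  13. access 34: MISS, evict 37. Cache (old->new): [88 32 13 3 34]
  14. access 34: HIT. Cache (old->new): [88 32 13 3 34]
  15. access 13: HIT. Cache (old->new): [88 32 13 3 34]
  16. access 3: HIT. Cache (old->new): [88 32 13 3 34]
  17. access 2: MISS, evict 88. Cache (old->new): [32 13 3 34 2]
  18. access 13: HIT. Cache (old->new): [32 13 3 34 2]
  19. access 95: MISS, evict 32. Cache (old->new): [13 3 34 2 95]
  20. access 47: MISS, evict 13. Cache (old->new): [3 34 2 95 47]
  21. access 32: MISS, evict 3. Cache (old->new): [34 2 95 47 32]
  22. access 88: MISS, evict 34. Cache (old->new): [2 95 47 32 88]
  23. access 88: HIT. Cache (old->new): [2 95 47 32 88]
  24. access 13: MISS, evict 2. Cache (old->new): [95 47 32 88 13]
  25. access 47: HIT. Cache (old->new): [95 47 32 88 13]
Total: 13 hits, 12 misses, 7 evictions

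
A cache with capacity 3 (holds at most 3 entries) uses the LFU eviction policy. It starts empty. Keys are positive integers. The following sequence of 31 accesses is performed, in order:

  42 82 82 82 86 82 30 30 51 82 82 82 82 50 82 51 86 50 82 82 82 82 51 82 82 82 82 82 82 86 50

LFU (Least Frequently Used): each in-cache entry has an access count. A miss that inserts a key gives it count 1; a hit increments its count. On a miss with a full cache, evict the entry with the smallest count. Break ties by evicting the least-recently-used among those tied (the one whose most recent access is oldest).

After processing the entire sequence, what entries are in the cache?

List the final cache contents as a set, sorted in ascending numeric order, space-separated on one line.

LFU simulation (capacity=3):
  1. access 42: MISS. Cache: [42(c=1)]
  2. access 82: MISS. Cache: [42(c=1) 82(c=1)]
  3. access 82: HIT, count now 2. Cache: [42(c=1) 82(c=2)]
  4. access 82: HIT, count now 3. Cache: [42(c=1) 82(c=3)]
  5. access 86: MISS. Cache: [42(c=1) 86(c=1) 82(c=3)]
  6. access 82: HIT, count now 4. Cache: [42(c=1) 86(c=1) 82(c=4)]
  7. access 30: MISS, evict 42(c=1). Cache: [86(c=1) 30(c=1) 82(c=4)]
  8. access 30: HIT, count now 2. Cache: [86(c=1) 30(c=2) 82(c=4)]
  9. access 51: MISS, evict 86(c=1). Cache: [51(c=1) 30(c=2) 82(c=4)]
  10. access 82: HIT, count now 5. Cache: [51(c=1) 30(c=2) 82(c=5)]
  11. access 82: HIT, count now 6. Cache: [51(c=1) 30(c=2) 82(c=6)]
  12. access 82: HIT, count now 7. Cache: [51(c=1) 30(c=2) 82(c=7)]
  13. access 82: HIT, count now 8. Cache: [51(c=1) 30(c=2) 82(c=8)]
  14. access 50: MISS, evict 51(c=1). Cache: [50(c=1) 30(c=2) 82(c=8)]
  15. access 82: HIT, count now 9. Cache: [50(c=1) 30(c=2) 82(c=9)]
  16. access 51: MISS, evict 50(c=1). Cache: [51(c=1) 30(c=2) 82(c=9)]
  17. access 86: MISS, evict 51(c=1). Cache: [86(c=1) 30(c=2) 82(c=9)]
  18. access 50: MISS, evict 86(c=1). Cache: [50(c=1) 30(c=2) 82(c=9)]
  19. access 82: HIT, count now 10. Cache: [50(c=1) 30(c=2) 82(c=10)]
  20. access 82: HIT, count now 11. Cache: [50(c=1) 30(c=2) 82(c=11)]
  21. access 82: HIT, count now 12. Cache: [50(c=1) 30(c=2) 82(c=12)]
  22. access 82: HIT, count now 13. Cache: [50(c=1) 30(c=2) 82(c=13)]
  23. access 51: MISS, evict 50(c=1). Cache: [51(c=1) 30(c=2) 82(c=13)]
  24. access 82: HIT, count now 14. Cache: [51(c=1) 30(c=2) 82(c=14)]
  25. access 82: HIT, count now 15. Cache: [51(c=1) 30(c=2) 82(c=15)]
  26. access 82: HIT, count now 16. Cache: [51(c=1) 30(c=2) 82(c=16)]
  27. access 82: HIT, count now 17. Cache: [51(c=1) 30(c=2) 82(c=17)]
  28. access 82: HIT, count now 18. Cache: [51(c=1) 30(c=2) 82(c=18)]
  29. access 82: HIT, count now 19. Cache: [51(c=1) 30(c=2) 82(c=19)]
  30. access 86: MISS, evict 51(c=1). Cache: [86(c=1) 30(c=2) 82(c=19)]
  31. access 50: MISS, evict 86(c=1). Cache: [50(c=1) 30(c=2) 82(c=19)]
Total: 19 hits, 12 misses, 9 evictions

Answer: 30 50 82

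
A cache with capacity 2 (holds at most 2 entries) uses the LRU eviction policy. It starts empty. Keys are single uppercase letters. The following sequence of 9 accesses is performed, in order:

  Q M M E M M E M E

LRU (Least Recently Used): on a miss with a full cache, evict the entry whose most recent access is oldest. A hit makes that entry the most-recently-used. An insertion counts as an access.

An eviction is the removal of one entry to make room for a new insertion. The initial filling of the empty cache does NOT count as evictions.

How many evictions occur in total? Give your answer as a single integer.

LRU simulation (capacity=2):
  1. access Q: MISS. Cache (LRU->MRU): [Q]
  2. access M: MISS. Cache (LRU->MRU): [Q M]
  3. access M: HIT. Cache (LRU->MRU): [Q M]
  4. access E: MISS, evict Q. Cache (LRU->MRU): [M E]
  5. access M: HIT. Cache (LRU->MRU): [E M]
  6. access M: HIT. Cache (LRU->MRU): [E M]
  7. access E: HIT. Cache (LRU->MRU): [M E]
  8. access M: HIT. Cache (LRU->MRU): [E M]
  9. access E: HIT. Cache (LRU->MRU): [M E]
Total: 6 hits, 3 misses, 1 evictions

Answer: 1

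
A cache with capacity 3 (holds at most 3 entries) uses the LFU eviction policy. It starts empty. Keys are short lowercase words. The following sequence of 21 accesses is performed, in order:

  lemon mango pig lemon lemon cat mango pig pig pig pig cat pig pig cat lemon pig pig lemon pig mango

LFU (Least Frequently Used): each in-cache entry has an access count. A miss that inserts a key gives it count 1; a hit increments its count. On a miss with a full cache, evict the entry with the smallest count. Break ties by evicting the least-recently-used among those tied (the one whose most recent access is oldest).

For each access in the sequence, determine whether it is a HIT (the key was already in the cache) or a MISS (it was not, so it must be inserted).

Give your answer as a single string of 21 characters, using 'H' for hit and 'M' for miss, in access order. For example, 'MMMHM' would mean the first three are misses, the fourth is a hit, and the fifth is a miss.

LFU simulation (capacity=3):
  1. access lemon: MISS. Cache: [lemon(c=1)]
  2. access mango: MISS. Cache: [lemon(c=1) mango(c=1)]
  3. access pig: MISS. Cache: [lemon(c=1) mango(c=1) pig(c=1)]
  4. access lemon: HIT, count now 2. Cache: [mango(c=1) pig(c=1) lemon(c=2)]
  5. access lemon: HIT, count now 3. Cache: [mango(c=1) pig(c=1) lemon(c=3)]
  6. access cat: MISS, evict mango(c=1). Cache: [pig(c=1) cat(c=1) lemon(c=3)]
  7. access mango: MISS, evict pig(c=1). Cache: [cat(c=1) mango(c=1) lemon(c=3)]
  8. access pig: MISS, evict cat(c=1). Cache: [mango(c=1) pig(c=1) lemon(c=3)]
  9. access pig: HIT, count now 2. Cache: [mango(c=1) pig(c=2) lemon(c=3)]
  10. access pig: HIT, count now 3. Cache: [mango(c=1) lemon(c=3) pig(c=3)]
  11. access pig: HIT, count now 4. Cache: [mango(c=1) lemon(c=3) pig(c=4)]
  12. access cat: MISS, evict mango(c=1). Cache: [cat(c=1) lemon(c=3) pig(c=4)]
  13. access pig: HIT, count now 5. Cache: [cat(c=1) lemon(c=3) pig(c=5)]
  14. access pig: HIT, count now 6. Cache: [cat(c=1) lemon(c=3) pig(c=6)]
  15. access cat: HIT, count now 2. Cache: [cat(c=2) lemon(c=3) pig(c=6)]
  16. access lemon: HIT, count now 4. Cache: [cat(c=2) lemon(c=4) pig(c=6)]
  17. access pig: HIT, count now 7. Cache: [cat(c=2) lemon(c=4) pig(c=7)]
  18. access pig: HIT, count now 8. Cache: [cat(c=2) lemon(c=4) pig(c=8)]
  19. access lemon: HIT, count now 5. Cache: [cat(c=2) lemon(c=5) pig(c=8)]
  20. access pig: HIT, count now 9. Cache: [cat(c=2) lemon(c=5) pig(c=9)]
  21. access mango: MISS, evict cat(c=2). Cache: [mango(c=1) lemon(c=5) pig(c=9)]
Total: 13 hits, 8 misses, 5 evictions

Answer: MMMHHMMMHHHMHHHHHHHHM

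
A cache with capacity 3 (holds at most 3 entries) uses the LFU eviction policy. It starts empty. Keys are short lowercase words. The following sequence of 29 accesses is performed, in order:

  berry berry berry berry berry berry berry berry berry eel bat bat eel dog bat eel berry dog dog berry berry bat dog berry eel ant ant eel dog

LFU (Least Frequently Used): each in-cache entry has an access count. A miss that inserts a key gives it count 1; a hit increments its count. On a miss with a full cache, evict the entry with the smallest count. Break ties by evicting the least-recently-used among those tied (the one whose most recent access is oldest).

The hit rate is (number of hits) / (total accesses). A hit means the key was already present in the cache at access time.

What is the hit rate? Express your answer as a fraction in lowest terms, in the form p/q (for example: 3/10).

LFU simulation (capacity=3):
  1. access berry: MISS. Cache: [berry(c=1)]
  2. access berry: HIT, count now 2. Cache: [berry(c=2)]
  3. access berry: HIT, count now 3. Cache: [berry(c=3)]
  4. access berry: HIT, count now 4. Cache: [berry(c=4)]
  5. access berry: HIT, count now 5. Cache: [berry(c=5)]
  6. access berry: HIT, count now 6. Cache: [berry(c=6)]
  7. access berry: HIT, count now 7. Cache: [berry(c=7)]
  8. access berry: HIT, count now 8. Cache: [berry(c=8)]
  9. access berry: HIT, count now 9. Cache: [berry(c=9)]
  10. access eel: MISS. Cache: [eel(c=1) berry(c=9)]
  11. access bat: MISS. Cache: [eel(c=1) bat(c=1) berry(c=9)]
  12. access bat: HIT, count now 2. Cache: [eel(c=1) bat(c=2) berry(c=9)]
  13. access eel: HIT, count now 2. Cache: [bat(c=2) eel(c=2) berry(c=9)]
  14. access dog: MISS, evict bat(c=2). Cache: [dog(c=1) eel(c=2) berry(c=9)]
  15. access bat: MISS, evict dog(c=1). Cache: [bat(c=1) eel(c=2) berry(c=9)]
  16. access eel: HIT, count now 3. Cache: [bat(c=1) eel(c=3) berry(c=9)]
  17. access berry: HIT, count now 10. Cache: [bat(c=1) eel(c=3) berry(c=10)]
  18. access dog: MISS, evict bat(c=1). Cache: [dog(c=1) eel(c=3) berry(c=10)]
  19. access dog: HIT, count now 2. Cache: [dog(c=2) eel(c=3) berry(c=10)]
  20. access berry: HIT, count now 11. Cache: [dog(c=2) eel(c=3) berry(c=11)]
  21. access berry: HIT, count now 12. Cache: [dog(c=2) eel(c=3) berry(c=12)]
  22. access bat: MISS, evict dog(c=2). Cache: [bat(c=1) eel(c=3) berry(c=12)]
  23. access dog: MISS, evict bat(c=1). Cache: [dog(c=1) eel(c=3) berry(c=12)]
  24. access berry: HIT, count now 13. Cache: [dog(c=1) eel(c=3) berry(c=13)]
  25. access eel: HIT, count now 4. Cache: [dog(c=1) eel(c=4) berry(c=13)]
  26. access ant: MISS, evict dog(c=1). Cache: [ant(c=1) eel(c=4) berry(c=13)]
  27. access ant: HIT, count now 2. Cache: [ant(c=2) eel(c=4) berry(c=13)]
  28. access eel: HIT, count now 5. Cache: [ant(c=2) eel(c=5) berry(c=13)]
  29. access dog: MISS, evict ant(c=2). Cache: [dog(c=1) eel(c=5) berry(c=13)]
Total: 19 hits, 10 misses, 7 evictions

Hit rate = 19/29

Answer: 19/29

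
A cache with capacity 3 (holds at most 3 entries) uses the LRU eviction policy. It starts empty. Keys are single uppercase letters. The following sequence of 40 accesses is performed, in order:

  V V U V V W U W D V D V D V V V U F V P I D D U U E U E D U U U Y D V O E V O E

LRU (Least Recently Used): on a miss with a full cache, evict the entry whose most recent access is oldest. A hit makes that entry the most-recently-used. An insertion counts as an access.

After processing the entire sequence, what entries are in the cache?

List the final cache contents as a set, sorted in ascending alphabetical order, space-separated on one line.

Answer: E O V

Derivation:
LRU simulation (capacity=3):
  1. access V: MISS. Cache (LRU->MRU): [V]
  2. access V: HIT. Cache (LRU->MRU): [V]
  3. access U: MISS. Cache (LRU->MRU): [V U]
  4. access V: HIT. Cache (LRU->MRU): [U V]
  5. access V: HIT. Cache (LRU->MRU): [U V]
  6. access W: MISS. Cache (LRU->MRU): [U V W]
  7. access U: HIT. Cache (LRU->MRU): [V W U]
  8. access W: HIT. Cache (LRU->MRU): [V U W]
  9. access D: MISS, evict V. Cache (LRU->MRU): [U W D]
  10. access V: MISS, evict U. Cache (LRU->MRU): [W D V]
  11. access D: HIT. Cache (LRU->MRU): [W V D]
  12. access V: HIT. Cache (LRU->MRU): [W D V]
  13. access D: HIT. Cache (LRU->MRU): [W V D]
  14. access V: HIT. Cache (LRU->MRU): [W D V]
  15. access V: HIT. Cache (LRU->MRU): [W D V]
  16. access V: HIT. Cache (LRU->MRU): [W D V]
  17. access U: MISS, evict W. Cache (LRU->MRU): [D V U]
  18. access F: MISS, evict D. Cache (LRU->MRU): [V U F]
  19. access V: HIT. Cache (LRU->MRU): [U F V]
  20. access P: MISS, evict U. Cache (LRU->MRU): [F V P]
  21. access I: MISS, evict F. Cache (LRU->MRU): [V P I]
  22. access D: MISS, evict V. Cache (LRU->MRU): [P I D]
  23. access D: HIT. Cache (LRU->MRU): [P I D]
  24. access U: MISS, evict P. Cache (LRU->MRU): [I D U]
  25. access U: HIT. Cache (LRU->MRU): [I D U]
  26. access E: MISS, evict I. Cache (LRU->MRU): [D U E]
  27. access U: HIT. Cache (LRU->MRU): [D E U]
  28. access E: HIT. Cache (LRU->MRU): [D U E]
  29. access D: HIT. Cache (LRU->MRU): [U E D]
  30. access U: HIT. Cache (LRU->MRU): [E D U]
  31. access U: HIT. Cache (LRU->MRU): [E D U]
  32. access U: HIT. Cache (LRU->MRU): [E D U]
  33. access Y: MISS, evict E. Cache (LRU->MRU): [D U Y]
  34. access D: HIT. Cache (LRU->MRU): [U Y D]
  35. access V: MISS, evict U. Cache (LRU->MRU): [Y D V]
  36. access O: MISS, evict Y. Cache (LRU->MRU): [D V O]
  37. access E: MISS, evict D. Cache (LRU->MRU): [V O E]
  38. access V: HIT. Cache (LRU->MRU): [O E V]
  39. access O: HIT. Cache (LRU->MRU): [E V O]
  40. access E: HIT. Cache (LRU->MRU): [V O E]
Total: 24 hits, 16 misses, 13 evictions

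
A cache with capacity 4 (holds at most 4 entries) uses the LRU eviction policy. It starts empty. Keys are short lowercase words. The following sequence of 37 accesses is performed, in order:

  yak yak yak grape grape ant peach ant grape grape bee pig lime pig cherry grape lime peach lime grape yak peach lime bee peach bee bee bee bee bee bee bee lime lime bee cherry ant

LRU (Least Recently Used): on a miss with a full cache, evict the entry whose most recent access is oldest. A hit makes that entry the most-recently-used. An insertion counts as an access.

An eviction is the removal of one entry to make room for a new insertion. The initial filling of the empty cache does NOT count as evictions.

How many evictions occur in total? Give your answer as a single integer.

LRU simulation (capacity=4):
  1. access yak: MISS. Cache (LRU->MRU): [yak]
  2. access yak: HIT. Cache (LRU->MRU): [yak]
  3. access yak: HIT. Cache (LRU->MRU): [yak]
  4. access grape: MISS. Cache (LRU->MRU): [yak grape]
  5. access grape: HIT. Cache (LRU->MRU): [yak grape]
  6. access ant: MISS. Cache (LRU->MRU): [yak grape ant]
  7. access peach: MISS. Cache (LRU->MRU): [yak grape ant peach]
  8. access ant: HIT. Cache (LRU->MRU): [yak grape peach ant]
  9. access grape: HIT. Cache (LRU->MRU): [yak peach ant grape]
  10. access grape: HIT. Cache (LRU->MRU): [yak peach ant grape]
  11. access bee: MISS, evict yak. Cache (LRU->MRU): [peach ant grape bee]
  12. access pig: MISS, evict peach. Cache (LRU->MRU): [ant grape bee pig]
  13. access lime: MISS, evict ant. Cache (LRU->MRU): [grape bee pig lime]
  14. access pig: HIT. Cache (LRU->MRU): [grape bee lime pig]
  15. access cherry: MISS, evict grape. Cache (LRU->MRU): [bee lime pig cherry]
  16. access grape: MISS, evict bee. Cache (LRU->MRU): [lime pig cherry grape]
  17. access lime: HIT. Cache (LRU->MRU): [pig cherry grape lime]
  18. access peach: MISS, evict pig. Cache (LRU->MRU): [cherry grape lime peach]
  19. access lime: HIT. Cache (LRU->MRU): [cherry grape peach lime]
  20. access grape: HIT. Cache (LRU->MRU): [cherry peach lime grape]
  21. access yak: MISS, evict cherry. Cache (LRU->MRU): [peach lime grape yak]
  22. access peach: HIT. Cache (LRU->MRU): [lime grape yak peach]
  23. access lime: HIT. Cache (LRU->MRU): [grape yak peach lime]
  24. access bee: MISS, evict grape. Cache (LRU->MRU): [yak peach lime bee]
  25. access peach: HIT. Cache (LRU->MRU): [yak lime bee peach]
  26. access bee: HIT. Cache (LRU->MRU): [yak lime peach bee]
  27. access bee: HIT. Cache (LRU->MRU): [yak lime peach bee]
  28. access bee: HIT. Cache (LRU->MRU): [yak lime peach bee]
  29. access bee: HIT. Cache (LRU->MRU): [yak lime peach bee]
  30. access bee: HIT. Cache (LRU->MRU): [yak lime peach bee]
  31. access bee: HIT. Cache (LRU->MRU): [yak lime peach bee]
  32. access bee: HIT. Cache (LRU->MRU): [yak lime peach bee]
  33. access lime: HIT. Cache (LRU->MRU): [yak peach bee lime]
  34. access lime: HIT. Cache (LRU->MRU): [yak peach bee lime]
  35. access bee: HIT. Cache (LRU->MRU): [yak peach lime bee]
  36. access cherry: MISS, evict yak. Cache (LRU->MRU): [peach lime bee cherry]
  37. access ant: MISS, evict peach. Cache (LRU->MRU): [lime bee cherry ant]
Total: 23 hits, 14 misses, 10 evictions

Answer: 10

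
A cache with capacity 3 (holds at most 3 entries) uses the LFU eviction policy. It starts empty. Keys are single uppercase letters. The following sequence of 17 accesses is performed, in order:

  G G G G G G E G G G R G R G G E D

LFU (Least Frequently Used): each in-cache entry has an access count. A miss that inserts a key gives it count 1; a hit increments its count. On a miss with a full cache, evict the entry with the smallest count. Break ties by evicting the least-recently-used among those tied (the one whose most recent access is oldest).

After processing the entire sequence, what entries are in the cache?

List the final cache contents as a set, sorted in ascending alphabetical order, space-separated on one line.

Answer: D E G

Derivation:
LFU simulation (capacity=3):
  1. access G: MISS. Cache: [G(c=1)]
  2. access G: HIT, count now 2. Cache: [G(c=2)]
  3. access G: HIT, count now 3. Cache: [G(c=3)]
  4. access G: HIT, count now 4. Cache: [G(c=4)]
  5. access G: HIT, count now 5. Cache: [G(c=5)]
  6. access G: HIT, count now 6. Cache: [G(c=6)]
  7. access E: MISS. Cache: [E(c=1) G(c=6)]
  8. access G: HIT, count now 7. Cache: [E(c=1) G(c=7)]
  9. access G: HIT, count now 8. Cache: [E(c=1) G(c=8)]
  10. access G: HIT, count now 9. Cache: [E(c=1) G(c=9)]
  11. access R: MISS. Cache: [E(c=1) R(c=1) G(c=9)]
  12. access G: HIT, count now 10. Cache: [E(c=1) R(c=1) G(c=10)]
  13. access R: HIT, count now 2. Cache: [E(c=1) R(c=2) G(c=10)]
  14. access G: HIT, count now 11. Cache: [E(c=1) R(c=2) G(c=11)]
  15. access G: HIT, count now 12. Cache: [E(c=1) R(c=2) G(c=12)]
  16. access E: HIT, count now 2. Cache: [R(c=2) E(c=2) G(c=12)]
  17. access D: MISS, evict R(c=2). Cache: [D(c=1) E(c=2) G(c=12)]
Total: 13 hits, 4 misses, 1 evictions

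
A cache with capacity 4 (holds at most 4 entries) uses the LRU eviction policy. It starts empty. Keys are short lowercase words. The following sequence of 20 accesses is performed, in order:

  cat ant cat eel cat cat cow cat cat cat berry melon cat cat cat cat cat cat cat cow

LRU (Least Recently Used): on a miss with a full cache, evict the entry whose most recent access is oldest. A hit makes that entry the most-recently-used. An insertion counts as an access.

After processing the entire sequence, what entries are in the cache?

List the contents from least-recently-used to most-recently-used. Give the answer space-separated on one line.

LRU simulation (capacity=4):
  1. access cat: MISS. Cache (LRU->MRU): [cat]
  2. access ant: MISS. Cache (LRU->MRU): [cat ant]
  3. access cat: HIT. Cache (LRU->MRU): [ant cat]
  4. access eel: MISS. Cache (LRU->MRU): [ant cat eel]
  5. access cat: HIT. Cache (LRU->MRU): [ant eel cat]
  6. access cat: HIT. Cache (LRU->MRU): [ant eel cat]
  7. access cow: MISS. Cache (LRU->MRU): [ant eel cat cow]
  8. access cat: HIT. Cache (LRU->MRU): [ant eel cow cat]
  9. access cat: HIT. Cache (LRU->MRU): [ant eel cow cat]
  10. access cat: HIT. Cache (LRU->MRU): [ant eel cow cat]
  11. access berry: MISS, evict ant. Cache (LRU->MRU): [eel cow cat berry]
  12. access melon: MISS, evict eel. Cache (LRU->MRU): [cow cat berry melon]
  13. access cat: HIT. Cache (LRU->MRU): [cow berry melon cat]
  14. access cat: HIT. Cache (LRU->MRU): [cow berry melon cat]
  15. access cat: HIT. Cache (LRU->MRU): [cow berry melon cat]
  16. access cat: HIT. Cache (LRU->MRU): [cow berry melon cat]
  17. access cat: HIT. Cache (LRU->MRU): [cow berry melon cat]
  18. access cat: HIT. Cache (LRU->MRU): [cow berry melon cat]
  19. access cat: HIT. Cache (LRU->MRU): [cow berry melon cat]
  20. access cow: HIT. Cache (LRU->MRU): [berry melon cat cow]
Total: 14 hits, 6 misses, 2 evictions

Answer: berry melon cat cow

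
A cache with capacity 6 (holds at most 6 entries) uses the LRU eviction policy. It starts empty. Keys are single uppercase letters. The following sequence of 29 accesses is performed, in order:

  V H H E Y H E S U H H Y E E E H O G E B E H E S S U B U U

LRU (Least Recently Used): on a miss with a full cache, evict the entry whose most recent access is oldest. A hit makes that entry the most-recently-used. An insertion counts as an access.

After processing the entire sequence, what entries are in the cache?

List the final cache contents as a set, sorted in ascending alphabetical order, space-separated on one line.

Answer: B E G H S U

Derivation:
LRU simulation (capacity=6):
  1. access V: MISS. Cache (LRU->MRU): [V]
  2. access H: MISS. Cache (LRU->MRU): [V H]
  3. access H: HIT. Cache (LRU->MRU): [V H]
  4. access E: MISS. Cache (LRU->MRU): [V H E]
  5. access Y: MISS. Cache (LRU->MRU): [V H E Y]
  6. access H: HIT. Cache (LRU->MRU): [V E Y H]
  7. access E: HIT. Cache (LRU->MRU): [V Y H E]
  8. access S: MISS. Cache (LRU->MRU): [V Y H E S]
  9. access U: MISS. Cache (LRU->MRU): [V Y H E S U]
  10. access H: HIT. Cache (LRU->MRU): [V Y E S U H]
  11. access H: HIT. Cache (LRU->MRU): [V Y E S U H]
  12. access Y: HIT. Cache (LRU->MRU): [V E S U H Y]
  13. access E: HIT. Cache (LRU->MRU): [V S U H Y E]
  14. access E: HIT. Cache (LRU->MRU): [V S U H Y E]
  15. access E: HIT. Cache (LRU->MRU): [V S U H Y E]
  16. access H: HIT. Cache (LRU->MRU): [V S U Y E H]
  17. access O: MISS, evict V. Cache (LRU->MRU): [S U Y E H O]
  18. access G: MISS, evict S. Cache (LRU->MRU): [U Y E H O G]
  19. access E: HIT. Cache (LRU->MRU): [U Y H O G E]
  20. access B: MISS, evict U. Cache (LRU->MRU): [Y H O G E B]
  21. access E: HIT. Cache (LRU->MRU): [Y H O G B E]
  22. access H: HIT. Cache (LRU->MRU): [Y O G B E H]
  23. access E: HIT. Cache (LRU->MRU): [Y O G B H E]
  24. access S: MISS, evict Y. Cache (LRU->MRU): [O G B H E S]
  25. access S: HIT. Cache (LRU->MRU): [O G B H E S]
  26. access U: MISS, evict O. Cache (LRU->MRU): [G B H E S U]
  27. access B: HIT. Cache (LRU->MRU): [G H E S U B]
  28. access U: HIT. Cache (LRU->MRU): [G H E S B U]
  29. access U: HIT. Cache (LRU->MRU): [G H E S B U]
Total: 18 hits, 11 misses, 5 evictions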